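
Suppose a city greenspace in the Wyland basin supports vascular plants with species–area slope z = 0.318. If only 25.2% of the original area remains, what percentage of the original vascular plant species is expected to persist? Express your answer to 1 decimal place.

64.5%

S_new/S_old = (A_new/A_old)^z = 0.252^0.318
= exp(0.318 × ln 0.252) = exp(0.318 × -1.3783) = exp(-0.4383) ≈ 0.6451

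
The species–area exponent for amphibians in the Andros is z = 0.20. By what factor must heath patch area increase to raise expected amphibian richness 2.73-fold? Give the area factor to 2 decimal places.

(A₂/A₁)^0.2 = 2.73, so A₂/A₁ = 2.73^(1/0.2) = 2.73^5
ln(A₂/A₁) = ln 2.73 / 0.2 = 1.0043 / 0.2 = 5.0215
A₂/A₁ = e^5.0215 ≈ 151.6

151.64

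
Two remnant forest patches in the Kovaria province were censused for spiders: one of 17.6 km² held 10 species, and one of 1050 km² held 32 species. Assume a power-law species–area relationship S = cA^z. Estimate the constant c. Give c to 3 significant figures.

4.42

z = ln(S₂/S₁) / ln(A₂/A₁) = ln(32/10) / ln(1050/17.6) = 1.1632 / 4.0886 = 0.2845
c = S₁ / A₁^z = 10 / 17.6^0.2845 = 10 / 2.261 = 4.423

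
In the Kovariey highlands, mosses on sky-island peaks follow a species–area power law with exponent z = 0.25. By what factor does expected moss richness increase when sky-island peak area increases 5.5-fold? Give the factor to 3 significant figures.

1.53

S₂/S₁ = (A₂/A₁)^z = 5.5^0.25
ln(S₂/S₁) = 0.25 × ln 5.5 = 0.25 × 1.7047 = 0.4262
S₂/S₁ = e^0.4262 ≈ 1.531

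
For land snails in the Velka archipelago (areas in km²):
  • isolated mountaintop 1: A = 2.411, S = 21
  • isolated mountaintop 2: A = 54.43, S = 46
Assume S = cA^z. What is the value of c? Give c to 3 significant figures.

16.8

z = ln(S₂/S₁) / ln(A₂/A₁) = ln(46/21) / ln(54.43/2.411) = 0.7841 / 3.1169 = 0.2516
c = S₁ / A₁^z = 21 / 2.411^0.2516 = 21 / 1.248 = 16.83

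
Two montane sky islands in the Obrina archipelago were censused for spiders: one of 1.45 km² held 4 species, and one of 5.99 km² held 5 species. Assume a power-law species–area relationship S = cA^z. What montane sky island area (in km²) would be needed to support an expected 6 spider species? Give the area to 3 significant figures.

19.1 km²

z = ln(5/4) / ln(5.99/1.45) = 0.2231 / 1.4185 = 0.1573
c = 4 / 1.45^0.1573 = 4 / 1.06 = 3.773
A = (6/3.773)^(1/0.1573) ⇒ ln A = ln(1.59)/0.1573 = 2.9491
A = e^2.9491 ≈ 19.09 km²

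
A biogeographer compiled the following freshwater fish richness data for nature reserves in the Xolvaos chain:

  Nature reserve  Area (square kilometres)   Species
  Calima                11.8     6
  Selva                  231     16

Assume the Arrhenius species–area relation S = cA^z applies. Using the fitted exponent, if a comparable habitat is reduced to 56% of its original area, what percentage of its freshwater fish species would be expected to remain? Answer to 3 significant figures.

z = ln(16/6) / ln(231/11.8) = 0.9808 / 2.9743 = 0.3298
S_new/S_old = (A_new/A_old)^z = 0.56^0.3298 = exp(0.3298 × -0.5798) = 0.826

82.6%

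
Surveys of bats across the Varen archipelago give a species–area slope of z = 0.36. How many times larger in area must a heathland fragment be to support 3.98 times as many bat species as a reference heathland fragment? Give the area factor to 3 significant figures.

(A₂/A₁)^0.36 = 3.98, so A₂/A₁ = 3.98^(1/0.36) = 3.98^2.778
ln(A₂/A₁) = ln 3.98 / 0.36 = 1.3813 / 0.36 = 3.8369
A₂/A₁ = e^3.8369 ≈ 46.38

46.4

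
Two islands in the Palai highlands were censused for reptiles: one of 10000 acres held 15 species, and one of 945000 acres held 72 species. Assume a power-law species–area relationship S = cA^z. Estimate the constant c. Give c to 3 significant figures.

0.626

z = ln(S₂/S₁) / ln(A₂/A₁) = ln(72/15) / ln(945000/10000) = 1.5686 / 4.5486 = 0.3449
c = S₁ / A₁^z = 15 / 10000^0.3449 = 15 / 23.96 = 0.6261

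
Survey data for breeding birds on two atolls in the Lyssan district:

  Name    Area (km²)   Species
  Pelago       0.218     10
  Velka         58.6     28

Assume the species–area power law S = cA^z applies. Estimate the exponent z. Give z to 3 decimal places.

0.184

Taking logs: ln S = ln c + z ln A, so z = (ln S₂ − ln S₁)/(ln A₂ − ln A₁).
z = ln(28/10) / ln(58.6/0.218) = ln(2.8) / ln(268.8) = 1.0296 / 5.5940 = 0.1841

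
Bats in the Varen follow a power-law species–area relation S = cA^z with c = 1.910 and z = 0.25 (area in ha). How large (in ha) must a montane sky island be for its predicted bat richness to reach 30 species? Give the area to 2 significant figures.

61000 ha

30 = 1.91 × A^0.25  ⇒  A^0.25 = 30/1.91 = 15.71
ln A = ln(15.71) / 0.25 = 2.7541 / 0.25 = 11.0164
A = e^11.0164 ≈ 60863 ha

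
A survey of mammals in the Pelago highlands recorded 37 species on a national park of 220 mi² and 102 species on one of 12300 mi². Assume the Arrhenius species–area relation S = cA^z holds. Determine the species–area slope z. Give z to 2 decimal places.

Taking logs: ln S = ln c + z ln A, so z = (ln S₂ − ln S₁)/(ln A₂ − ln A₁).
z = ln(102/37) / ln(12300/220) = ln(2.757) / ln(55.91) = 1.0141 / 4.0237 = 0.2520

0.25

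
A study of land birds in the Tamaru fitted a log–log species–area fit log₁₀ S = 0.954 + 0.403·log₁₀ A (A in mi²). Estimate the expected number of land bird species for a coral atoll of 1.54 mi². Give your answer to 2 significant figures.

11

S = 8.995 × 1.54^0.403 = 8.995 × 1.19 ≈ 10.7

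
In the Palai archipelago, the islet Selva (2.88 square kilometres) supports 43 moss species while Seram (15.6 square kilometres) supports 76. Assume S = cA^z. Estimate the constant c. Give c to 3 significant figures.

z = ln(S₂/S₁) / ln(A₂/A₁) = ln(76/43) / ln(15.6/2.88) = 0.5695 / 1.6895 = 0.3371
c = S₁ / A₁^z = 43 / 2.88^0.3371 = 43 / 1.428 = 30.1

30.1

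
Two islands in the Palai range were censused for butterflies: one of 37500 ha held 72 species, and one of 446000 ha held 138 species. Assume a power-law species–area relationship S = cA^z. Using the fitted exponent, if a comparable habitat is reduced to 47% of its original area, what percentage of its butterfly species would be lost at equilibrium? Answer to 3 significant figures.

18.0%

z = ln(138/72) / ln(446000/37500) = 0.6506 / 2.4760 = 0.2628
S_new/S_old = (A_new/A_old)^z = 0.47^0.2628 = exp(0.2628 × -0.7550) = 0.8201
Fraction lost = 1 − 0.8201 = 0.1799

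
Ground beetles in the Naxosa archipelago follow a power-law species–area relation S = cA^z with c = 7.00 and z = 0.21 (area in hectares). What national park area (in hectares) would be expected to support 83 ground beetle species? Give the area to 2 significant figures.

130000 hectares

83 = 7 × A^0.21  ⇒  A^0.21 = 83/7 = 11.86
ln A = ln(11.86) / 0.21 = 2.4729 / 0.21 = 11.7759
A = e^11.7759 ≈ 130074 hectares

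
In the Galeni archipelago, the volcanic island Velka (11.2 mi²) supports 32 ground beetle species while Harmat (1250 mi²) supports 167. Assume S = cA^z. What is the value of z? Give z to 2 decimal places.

0.35

Taking logs: ln S = ln c + z ln A, so z = (ln S₂ − ln S₁)/(ln A₂ − ln A₁).
z = ln(167/32) / ln(1250/11.2) = ln(5.219) / ln(111.6) = 1.6523 / 4.7150 = 0.3504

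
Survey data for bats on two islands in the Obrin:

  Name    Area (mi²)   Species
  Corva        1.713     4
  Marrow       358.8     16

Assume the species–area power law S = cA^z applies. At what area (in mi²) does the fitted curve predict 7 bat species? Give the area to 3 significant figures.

z = ln(16/4) / ln(358.8/1.713) = 1.3863 / 5.3445 = 0.2594
c = 4 / 1.713^0.2594 = 4 / 1.15 = 3.479
A = (7/3.479)^(1/0.2594) ⇒ ln A = ln(2.012)/0.2594 = 2.6957
A = e^2.6957 ≈ 14.82 mi²

14.8 mi²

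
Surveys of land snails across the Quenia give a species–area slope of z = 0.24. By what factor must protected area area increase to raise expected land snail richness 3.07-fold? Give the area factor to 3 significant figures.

107

(A₂/A₁)^0.24 = 3.07, so A₂/A₁ = 3.07^(1/0.24) = 3.07^4.167
ln(A₂/A₁) = ln 3.07 / 0.24 = 1.1217 / 0.24 = 4.6737
A₂/A₁ = e^4.6737 ≈ 107.1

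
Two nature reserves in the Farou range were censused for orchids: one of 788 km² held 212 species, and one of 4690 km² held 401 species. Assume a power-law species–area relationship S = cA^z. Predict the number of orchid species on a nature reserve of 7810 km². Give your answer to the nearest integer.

481

z = ln(401/212) / ln(4690/788) = 0.6374 / 1.7837 = 0.3573
c = 212 / 788^0.3573 = 212 / 10.84 = 19.56
S₃ = 19.56 × 7810^0.3573 = 19.56 × 24.6 ≈ 481.2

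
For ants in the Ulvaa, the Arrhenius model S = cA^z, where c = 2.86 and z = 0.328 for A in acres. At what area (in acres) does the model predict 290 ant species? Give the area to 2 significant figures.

290 = 2.86 × A^0.328  ⇒  A^0.328 = 290/2.86 = 101.4
ln A = ln(101.4) / 0.328 = 4.6191 / 0.328 = 14.0825
A = e^14.0825 ≈ 1306024 acres

1300000 acres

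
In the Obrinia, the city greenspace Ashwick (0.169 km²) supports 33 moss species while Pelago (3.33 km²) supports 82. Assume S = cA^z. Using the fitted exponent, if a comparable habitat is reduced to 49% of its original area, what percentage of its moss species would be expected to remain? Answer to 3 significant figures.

80.4%

z = ln(82/33) / ln(3.33/0.169) = 0.9102 / 2.9808 = 0.3054
S_new/S_old = (A_new/A_old)^z = 0.49^0.3054 = exp(0.3054 × -0.7133) = 0.8043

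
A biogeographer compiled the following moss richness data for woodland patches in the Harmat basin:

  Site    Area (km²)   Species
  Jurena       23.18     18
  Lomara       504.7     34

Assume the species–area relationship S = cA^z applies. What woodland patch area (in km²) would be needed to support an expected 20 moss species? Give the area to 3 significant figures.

z = ln(34/18) / ln(504.7/23.18) = 0.6360 / 3.0807 = 0.2064
c = 18 / 23.18^0.2064 = 18 / 1.913 = 9.407
A = (20/9.407)^(1/0.2064) ⇒ ln A = ln(2.126)/0.2064 = 3.6536
A = e^3.6536 ≈ 38.62 km²

38.6 km²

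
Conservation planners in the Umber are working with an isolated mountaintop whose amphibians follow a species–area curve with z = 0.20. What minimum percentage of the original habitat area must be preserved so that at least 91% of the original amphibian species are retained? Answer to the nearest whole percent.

Need (A_new/A_old)^0.2 = 0.91, so A_new/A_old = 0.91^(1/0.2) = 0.91^5
ln(A_new/A_old) = ln 0.91 / 0.2 = -0.0943 / 0.2 = -0.4716
A_new/A_old = e^-0.4716 ≈ 0.624

62%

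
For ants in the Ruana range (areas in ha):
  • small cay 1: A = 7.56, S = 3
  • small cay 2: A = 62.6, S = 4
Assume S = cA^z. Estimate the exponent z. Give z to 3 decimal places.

0.136

Taking logs: ln S = ln c + z ln A, so z = (ln S₂ − ln S₁)/(ln A₂ − ln A₁).
z = ln(4/3) / ln(62.6/7.56) = ln(1.333) / ln(8.28) = 0.2877 / 2.1139 = 0.1361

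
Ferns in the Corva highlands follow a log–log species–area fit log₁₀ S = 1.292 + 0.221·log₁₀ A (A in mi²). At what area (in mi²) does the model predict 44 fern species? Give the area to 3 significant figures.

38.9 mi²

44 = 19.59 × A^0.221  ⇒  A^0.221 = 44/19.59 = 2.246
ln A = ln(2.246) / 0.221 = 0.8092 / 0.221 = 3.6618
A = e^3.6618 ≈ 38.93 mi²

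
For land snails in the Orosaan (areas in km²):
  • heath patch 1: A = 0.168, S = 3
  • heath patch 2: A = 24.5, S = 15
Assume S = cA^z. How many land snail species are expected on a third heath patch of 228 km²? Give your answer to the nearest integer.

31

z = ln(15/3) / ln(24.5/0.168) = 1.6094 / 4.9825 = 0.3230
c = 3 / 0.168^0.3230 = 3 / 0.562 = 5.338
S₃ = 5.338 × 228^0.3230 = 5.338 × 5.776 ≈ 30.83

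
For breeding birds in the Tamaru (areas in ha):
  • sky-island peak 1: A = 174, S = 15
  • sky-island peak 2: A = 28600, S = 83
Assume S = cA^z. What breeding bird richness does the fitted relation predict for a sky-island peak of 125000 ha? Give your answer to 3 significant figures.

z = ln(83/15) / ln(28600/174) = 1.7108 / 5.1021 = 0.3353
c = 15 / 174^0.3353 = 15 / 5.64 = 2.66
S₃ = 2.66 × 125000^0.3353 = 2.66 × 51.17 ≈ 136.1

136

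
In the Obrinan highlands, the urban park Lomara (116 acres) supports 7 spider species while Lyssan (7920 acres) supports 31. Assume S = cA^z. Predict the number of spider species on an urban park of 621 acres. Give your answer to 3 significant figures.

12.6

z = ln(31/7) / ln(7920/116) = 1.4881 / 4.2236 = 0.3523
c = 7 / 116^0.3523 = 7 / 5.338 = 1.311
S₃ = 1.311 × 621^0.3523 = 1.311 × 9.64 ≈ 12.64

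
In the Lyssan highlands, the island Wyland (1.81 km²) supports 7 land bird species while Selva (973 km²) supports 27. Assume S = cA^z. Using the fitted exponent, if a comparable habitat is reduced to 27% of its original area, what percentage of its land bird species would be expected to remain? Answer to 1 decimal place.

z = ln(27/7) / ln(973/1.81) = 1.3499 / 6.2871 = 0.2147
S_new/S_old = (A_new/A_old)^z = 0.27^0.2147 = exp(0.2147 × -1.3093) = 0.7549

75.5%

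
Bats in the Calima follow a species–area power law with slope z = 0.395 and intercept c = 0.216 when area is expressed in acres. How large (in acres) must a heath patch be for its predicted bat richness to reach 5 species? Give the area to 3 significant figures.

5 = 0.216 × A^0.395  ⇒  A^0.395 = 5/0.216 = 23.15
ln A = ln(23.15) / 0.395 = 3.1419 / 0.395 = 7.9542
A = e^7.9542 ≈ 2848 acres

2850 acres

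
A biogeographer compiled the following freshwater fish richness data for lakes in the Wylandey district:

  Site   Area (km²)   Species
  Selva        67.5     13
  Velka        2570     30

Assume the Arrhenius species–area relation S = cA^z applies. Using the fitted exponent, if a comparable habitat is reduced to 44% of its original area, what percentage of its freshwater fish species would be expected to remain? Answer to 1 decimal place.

z = ln(30/13) / ln(2570/67.5) = 0.8362 / 3.6395 = 0.2298
S_new/S_old = (A_new/A_old)^z = 0.44^0.2298 = exp(0.2298 × -0.8210) = 0.8281

82.8%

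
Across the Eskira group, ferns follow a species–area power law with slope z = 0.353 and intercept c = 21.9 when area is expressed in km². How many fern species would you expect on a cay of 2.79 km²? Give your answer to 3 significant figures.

S = 21.9 × 2.79^0.353
ln S = ln 21.9 + 0.353 × ln 2.79 = 3.0865 + 0.353 × 1.0260 = 3.4487
S = e^3.4487 ≈ 31.46

31.5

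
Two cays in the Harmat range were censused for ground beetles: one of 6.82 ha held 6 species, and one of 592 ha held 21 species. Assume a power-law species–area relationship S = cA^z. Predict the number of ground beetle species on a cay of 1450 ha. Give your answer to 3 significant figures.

27.0

z = ln(21/6) / ln(592/6.82) = 1.2528 / 4.4636 = 0.2807
c = 6 / 6.82^0.2807 = 6 / 1.714 = 3.501
S₃ = 3.501 × 1450^0.2807 = 3.501 × 7.714 ≈ 27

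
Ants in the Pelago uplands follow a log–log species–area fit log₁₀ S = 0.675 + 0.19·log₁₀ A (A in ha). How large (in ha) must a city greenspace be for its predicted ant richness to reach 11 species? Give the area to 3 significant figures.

84.8 ha

11 = 4.732 × A^0.19  ⇒  A^0.19 = 11/4.732 = 2.325
ln A = ln(2.325) / 0.19 = 0.8437 / 0.19 = 4.4403
A = e^4.4403 ≈ 84.8 ha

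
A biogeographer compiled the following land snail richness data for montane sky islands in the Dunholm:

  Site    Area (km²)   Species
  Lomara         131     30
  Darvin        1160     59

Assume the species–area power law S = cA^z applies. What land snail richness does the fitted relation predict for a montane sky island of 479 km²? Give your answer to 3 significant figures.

z = ln(59/30) / ln(1160/131) = 0.6763 / 2.1810 = 0.3101
c = 30 / 131^0.3101 = 30 / 4.535 = 6.615
S₃ = 6.615 × 479^0.3101 = 6.615 × 6.779 ≈ 44.85

44.8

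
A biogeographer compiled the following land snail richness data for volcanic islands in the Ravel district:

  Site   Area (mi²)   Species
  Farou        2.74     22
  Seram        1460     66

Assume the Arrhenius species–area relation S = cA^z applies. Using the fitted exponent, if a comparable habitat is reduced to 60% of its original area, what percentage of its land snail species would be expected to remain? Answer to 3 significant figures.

91.4%

z = ln(66/22) / ln(1460/2.74) = 1.0986 / 6.2782 = 0.1750
S_new/S_old = (A_new/A_old)^z = 0.6^0.1750 = exp(0.1750 × -0.5108) = 0.9145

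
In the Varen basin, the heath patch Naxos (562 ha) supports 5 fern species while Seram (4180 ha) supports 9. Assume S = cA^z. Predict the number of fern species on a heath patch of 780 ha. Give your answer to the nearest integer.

6

z = ln(9/5) / ln(4180/562) = 0.5878 / 2.0066 = 0.2929
c = 5 / 562^0.2929 = 5 / 6.39 = 0.7825
S₃ = 0.7825 × 780^0.2929 = 0.7825 × 7.034 ≈ 5.504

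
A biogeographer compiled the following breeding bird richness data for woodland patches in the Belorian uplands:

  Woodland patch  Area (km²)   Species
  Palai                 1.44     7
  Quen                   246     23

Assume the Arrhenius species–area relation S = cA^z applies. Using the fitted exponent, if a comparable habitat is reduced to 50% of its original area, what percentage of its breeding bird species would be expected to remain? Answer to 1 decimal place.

85.2%

z = ln(23/7) / ln(246/1.44) = 1.1896 / 5.1407 = 0.2314
S_new/S_old = (A_new/A_old)^z = 0.5^0.2314 = exp(0.2314 × -0.6931) = 0.8518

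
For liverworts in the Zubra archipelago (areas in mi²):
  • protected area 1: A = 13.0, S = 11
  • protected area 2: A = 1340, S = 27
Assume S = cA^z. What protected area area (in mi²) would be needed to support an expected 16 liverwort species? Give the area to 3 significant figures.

89.9 mi²

z = ln(27/11) / ln(1340/13) = 0.8979 / 4.6355 = 0.1937
c = 11 / 13^0.1937 = 11 / 1.644 = 6.693
A = (16/6.693)^(1/0.1937) ⇒ ln A = ln(2.391)/0.1937 = 4.4992
A = e^4.4992 ≈ 89.95 mi²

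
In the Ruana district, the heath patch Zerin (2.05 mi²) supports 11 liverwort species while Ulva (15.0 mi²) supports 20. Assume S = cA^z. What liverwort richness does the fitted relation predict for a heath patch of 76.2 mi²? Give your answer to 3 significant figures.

32.6

z = ln(20/11) / ln(15/2.05) = 0.5978 / 1.9902 = 0.3004
c = 11 / 2.05^0.3004 = 11 / 1.241 = 8.866
S₃ = 8.866 × 76.2^0.3004 = 8.866 × 3.676 ≈ 32.59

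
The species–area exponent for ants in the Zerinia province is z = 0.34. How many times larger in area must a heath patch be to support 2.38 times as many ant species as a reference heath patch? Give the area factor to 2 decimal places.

12.81

(A₂/A₁)^0.34 = 2.38, so A₂/A₁ = 2.38^(1/0.34) = 2.38^2.941
ln(A₂/A₁) = ln 2.38 / 0.34 = 0.8671 / 0.34 = 2.5503
A₂/A₁ = e^2.5503 ≈ 12.81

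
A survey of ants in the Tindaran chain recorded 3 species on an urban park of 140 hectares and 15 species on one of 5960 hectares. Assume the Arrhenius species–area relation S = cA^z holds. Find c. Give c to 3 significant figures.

z = ln(S₂/S₁) / ln(A₂/A₁) = ln(15/3) / ln(5960/140) = 1.6094 / 3.7512 = 0.4290
c = S₁ / A₁^z = 3 / 140^0.4290 = 3 / 8.333 = 0.36

0.360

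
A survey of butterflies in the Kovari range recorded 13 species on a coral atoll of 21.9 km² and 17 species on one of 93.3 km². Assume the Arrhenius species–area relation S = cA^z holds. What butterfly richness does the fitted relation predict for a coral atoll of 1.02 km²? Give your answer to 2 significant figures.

z = ln(17/13) / ln(93.3/21.9) = 0.2683 / 1.4493 = 0.1851
c = 13 / 21.9^0.1851 = 13 / 1.771 = 7.342
S₃ = 7.342 × 1.02^0.1851 = 7.342 × 1.004 ≈ 7.369

7.4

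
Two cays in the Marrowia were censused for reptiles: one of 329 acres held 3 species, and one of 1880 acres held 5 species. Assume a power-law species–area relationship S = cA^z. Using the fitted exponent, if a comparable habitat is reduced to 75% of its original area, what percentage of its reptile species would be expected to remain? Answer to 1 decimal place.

z = ln(5/3) / ln(1880/329) = 0.5108 / 1.7430 = 0.2931
S_new/S_old = (A_new/A_old)^z = 0.75^0.2931 = exp(0.2931 × -0.2877) = 0.9191

91.9%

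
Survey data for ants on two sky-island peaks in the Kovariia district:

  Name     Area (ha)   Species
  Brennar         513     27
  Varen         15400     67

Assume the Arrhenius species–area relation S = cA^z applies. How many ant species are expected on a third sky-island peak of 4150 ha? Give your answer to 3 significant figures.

z = ln(67/27) / ln(15400/513) = 0.9089 / 3.4018 = 0.2672
c = 27 / 513^0.2672 = 27 / 5.297 = 5.097
S₃ = 5.097 × 4150^0.2672 = 5.097 × 9.26 ≈ 47.2

47.2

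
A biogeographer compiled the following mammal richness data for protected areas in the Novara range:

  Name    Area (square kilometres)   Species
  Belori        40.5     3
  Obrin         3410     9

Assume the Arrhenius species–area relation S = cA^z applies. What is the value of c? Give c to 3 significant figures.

z = ln(S₂/S₁) / ln(A₂/A₁) = ln(9/3) / ln(3410/40.5) = 1.0986 / 4.4332 = 0.2478
c = S₁ / A₁^z = 3 / 40.5^0.2478 = 3 / 2.502 = 1.199

1.20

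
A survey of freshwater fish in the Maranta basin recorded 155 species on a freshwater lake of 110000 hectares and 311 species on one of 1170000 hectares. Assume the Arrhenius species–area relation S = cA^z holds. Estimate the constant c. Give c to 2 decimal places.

5.08

z = ln(S₂/S₁) / ln(A₂/A₁) = ln(311/155) / ln(1170000/110000) = 0.6964 / 2.3643 = 0.2945
c = S₁ / A₁^z = 155 / 110000^0.2945 = 155 / 30.54 = 5.075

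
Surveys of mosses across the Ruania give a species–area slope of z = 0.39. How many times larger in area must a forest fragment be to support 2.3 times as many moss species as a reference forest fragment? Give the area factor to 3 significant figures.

8.46

(A₂/A₁)^0.39 = 2.3, so A₂/A₁ = 2.3^(1/0.39) = 2.3^2.564
ln(A₂/A₁) = ln 2.3 / 0.39 = 0.8329 / 0.39 = 2.1357
A₂/A₁ = e^2.1357 ≈ 8.463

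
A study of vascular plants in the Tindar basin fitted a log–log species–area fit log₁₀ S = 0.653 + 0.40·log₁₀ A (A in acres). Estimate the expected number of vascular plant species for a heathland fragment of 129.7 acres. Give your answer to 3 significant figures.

S = 4.498 × 129.7^0.4
ln S = ln 4.498 + 0.4 × ln 129.7 = 1.5036 + 0.4 × 4.8652 = 3.4497
S = e^3.4497 ≈ 31.49

31.5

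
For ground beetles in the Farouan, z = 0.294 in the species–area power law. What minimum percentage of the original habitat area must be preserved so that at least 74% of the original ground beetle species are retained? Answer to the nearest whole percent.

36%

Need (A_new/A_old)^0.294 = 0.74, so A_new/A_old = 0.74^(1/0.294) = 0.74^3.401
ln(A_new/A_old) = ln 0.74 / 0.294 = -0.3011 / 0.294 = -1.0242
A_new/A_old = e^-1.0242 ≈ 0.3591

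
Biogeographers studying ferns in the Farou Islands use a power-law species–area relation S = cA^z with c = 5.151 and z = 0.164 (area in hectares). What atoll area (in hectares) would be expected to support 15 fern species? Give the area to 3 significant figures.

677 hectares

15 = 5.151 × A^0.164  ⇒  A^0.164 = 15/5.151 = 2.912
ln A = ln(2.912) / 0.164 = 1.0689 / 0.164 = 6.5174
A = e^6.5174 ≈ 676.8 hectares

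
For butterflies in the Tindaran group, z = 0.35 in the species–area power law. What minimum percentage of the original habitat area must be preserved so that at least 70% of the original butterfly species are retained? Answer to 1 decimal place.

Need (A_new/A_old)^0.35 = 0.7, so A_new/A_old = 0.7^(1/0.35) = 0.7^2.857
ln(A_new/A_old) = ln 0.7 / 0.35 = -0.3567 / 0.35 = -1.0191
A_new/A_old = e^-1.0191 ≈ 0.3609

36.1%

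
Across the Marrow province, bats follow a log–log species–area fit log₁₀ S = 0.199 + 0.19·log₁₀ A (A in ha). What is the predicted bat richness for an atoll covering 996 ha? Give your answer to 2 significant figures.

S = 1.581 × 996^0.19 = 1.581 × 3.713 ≈ 5.87

5.9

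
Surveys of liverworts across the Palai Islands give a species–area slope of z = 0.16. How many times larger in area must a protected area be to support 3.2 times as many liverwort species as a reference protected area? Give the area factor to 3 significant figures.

1440

(A₂/A₁)^0.16 = 3.2, so A₂/A₁ = 3.2^(1/0.16) = 3.2^6.25
ln(A₂/A₁) = ln 3.2 / 0.16 = 1.1632 / 0.16 = 7.2697
A₂/A₁ = e^7.2697 ≈ 1436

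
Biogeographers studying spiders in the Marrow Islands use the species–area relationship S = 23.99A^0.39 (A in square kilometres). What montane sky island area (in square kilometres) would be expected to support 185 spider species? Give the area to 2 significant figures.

190 square kilometres

185 = 23.99 × A^0.39  ⇒  A^0.39 = 185/23.99 = 7.712
ln A = ln(7.712) / 0.39 = 2.0427 / 0.39 = 5.2377
A = e^5.2377 ≈ 188.2 square kilometres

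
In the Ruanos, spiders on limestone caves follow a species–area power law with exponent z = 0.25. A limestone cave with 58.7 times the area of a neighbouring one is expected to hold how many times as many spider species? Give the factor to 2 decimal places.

2.77

S₂/S₁ = (A₂/A₁)^z = 58.7^0.25
ln(S₂/S₁) = 0.25 × ln 58.7 = 0.25 × 4.0724 = 1.0181
S₂/S₁ = e^1.0181 ≈ 2.768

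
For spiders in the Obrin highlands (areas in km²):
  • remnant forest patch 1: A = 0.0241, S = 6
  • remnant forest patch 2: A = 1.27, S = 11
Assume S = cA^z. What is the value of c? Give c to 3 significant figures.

z = ln(S₂/S₁) / ln(A₂/A₁) = ln(11/6) / ln(1.27/0.0241) = 0.6061 / 3.9646 = 0.1529
c = S₁ / A₁^z = 6 / 0.0241^0.1529 = 6 / 0.5658 = 10.61

10.6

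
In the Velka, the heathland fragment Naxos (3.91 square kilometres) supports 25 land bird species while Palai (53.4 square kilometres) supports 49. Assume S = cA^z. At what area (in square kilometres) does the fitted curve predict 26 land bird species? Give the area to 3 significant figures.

z = ln(49/25) / ln(53.4/3.91) = 0.6729 / 2.6143 = 0.2574
c = 25 / 3.91^0.2574 = 25 / 1.42 = 17.6
A = (26/17.6)^(1/0.2574) ⇒ ln A = ln(1.477)/0.2574 = 1.5159
A = e^1.5159 ≈ 4.554 square kilometres

4.55 square kilometres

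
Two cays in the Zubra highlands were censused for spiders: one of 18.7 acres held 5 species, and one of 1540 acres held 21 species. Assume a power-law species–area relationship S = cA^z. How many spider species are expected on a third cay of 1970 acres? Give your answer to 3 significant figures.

22.8

z = ln(21/5) / ln(1540/18.7) = 1.4351 / 4.4110 = 0.3253
c = 5 / 18.7^0.3253 = 5 / 2.593 = 1.928
S₃ = 1.928 × 1970^0.3253 = 1.928 × 11.8 ≈ 22.75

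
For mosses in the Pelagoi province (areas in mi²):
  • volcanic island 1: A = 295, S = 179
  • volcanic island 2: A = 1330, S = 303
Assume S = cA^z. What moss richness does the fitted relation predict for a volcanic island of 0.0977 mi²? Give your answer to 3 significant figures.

z = ln(303/179) / ln(1330/295) = 0.5263 / 1.5060 = 0.3495
c = 179 / 295^0.3495 = 179 / 7.298 = 24.53
S₃ = 24.53 × 0.0977^0.3495 = 24.53 × 0.4436 ≈ 10.88

10.9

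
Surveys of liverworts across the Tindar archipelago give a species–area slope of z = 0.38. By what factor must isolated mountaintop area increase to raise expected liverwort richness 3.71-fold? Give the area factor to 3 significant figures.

(A₂/A₁)^0.38 = 3.71, so A₂/A₁ = 3.71^(1/0.38) = 3.71^2.632
ln(A₂/A₁) = ln 3.71 / 0.38 = 1.3110 / 0.38 = 3.4501
A₂/A₁ = e^3.4501 ≈ 31.5

31.5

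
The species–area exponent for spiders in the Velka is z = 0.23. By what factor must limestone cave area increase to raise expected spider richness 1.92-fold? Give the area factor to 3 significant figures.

(A₂/A₁)^0.23 = 1.92, so A₂/A₁ = 1.92^(1/0.23) = 1.92^4.348
ln(A₂/A₁) = ln 1.92 / 0.23 = 0.6523 / 0.23 = 2.8362
A₂/A₁ = e^2.8362 ≈ 17.05

17.1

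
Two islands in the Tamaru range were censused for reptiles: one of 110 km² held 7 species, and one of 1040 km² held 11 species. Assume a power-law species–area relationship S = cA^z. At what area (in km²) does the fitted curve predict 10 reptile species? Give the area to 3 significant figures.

648 km²

z = ln(11/7) / ln(1040/110) = 0.4520 / 2.2465 = 0.2012
c = 7 / 110^0.2012 = 7 / 2.575 = 2.719
A = (10/2.719)^(1/0.2012) ⇒ ln A = ln(3.678)/0.2012 = 6.4733
A = e^6.4733 ≈ 647.6 km²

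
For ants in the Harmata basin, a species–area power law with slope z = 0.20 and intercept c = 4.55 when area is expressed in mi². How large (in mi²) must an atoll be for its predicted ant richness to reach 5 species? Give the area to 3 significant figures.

1.60 mi²

5 = 4.55 × A^0.2  ⇒  A^0.2 = 5/4.55 = 1.099
ln A = ln(1.099) / 0.2 = 0.0943 / 0.2 = 0.4716
A = e^0.4716 ≈ 1.602 mi²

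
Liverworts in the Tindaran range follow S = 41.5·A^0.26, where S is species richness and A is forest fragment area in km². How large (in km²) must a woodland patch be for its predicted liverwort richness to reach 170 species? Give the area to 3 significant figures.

170 = 41.5 × A^0.26  ⇒  A^0.26 = 170/41.5 = 4.096
ln A = ln(4.096) / 0.26 = 1.4101 / 0.26 = 5.4235
A = e^5.4235 ≈ 226.7 km²

227 km²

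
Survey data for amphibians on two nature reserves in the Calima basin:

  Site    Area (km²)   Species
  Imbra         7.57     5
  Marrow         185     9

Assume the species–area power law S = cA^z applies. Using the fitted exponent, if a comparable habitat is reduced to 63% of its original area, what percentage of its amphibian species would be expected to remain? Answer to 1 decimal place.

z = ln(9/5) / ln(185/7.57) = 0.5878 / 3.1962 = 0.1839
S_new/S_old = (A_new/A_old)^z = 0.63^0.1839 = exp(0.1839 × -0.4620) = 0.9185

91.9%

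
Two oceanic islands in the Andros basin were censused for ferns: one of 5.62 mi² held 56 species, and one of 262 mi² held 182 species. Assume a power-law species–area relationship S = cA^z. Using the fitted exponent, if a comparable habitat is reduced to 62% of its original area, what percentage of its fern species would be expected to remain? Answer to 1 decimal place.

86.4%

z = ln(182/56) / ln(262/5.62) = 1.1787 / 3.8420 = 0.3068
S_new/S_old = (A_new/A_old)^z = 0.62^0.3068 = exp(0.3068 × -0.4780) = 0.8636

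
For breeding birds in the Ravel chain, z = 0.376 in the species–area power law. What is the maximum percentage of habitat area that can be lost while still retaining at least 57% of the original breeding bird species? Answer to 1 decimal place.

77.6%

Need (A_new/A_old)^0.376 = 0.57, so A_new/A_old = 0.57^(1/0.376) = 0.57^2.66
ln(A_new/A_old) = ln 0.57 / 0.376 = -0.5621 / 0.376 = -1.4950
A_new/A_old = e^-1.4950 ≈ 0.2242
Fraction that can be lost = 1 − 0.2242 = 0.7758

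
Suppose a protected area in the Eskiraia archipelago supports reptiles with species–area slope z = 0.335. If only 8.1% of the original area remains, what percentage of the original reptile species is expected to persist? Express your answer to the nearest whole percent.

S_new/S_old = (A_new/A_old)^z = 0.081^0.335
= exp(0.335 × ln 0.081) = exp(0.335 × -2.5133) = exp(-0.8420) ≈ 0.4309

43%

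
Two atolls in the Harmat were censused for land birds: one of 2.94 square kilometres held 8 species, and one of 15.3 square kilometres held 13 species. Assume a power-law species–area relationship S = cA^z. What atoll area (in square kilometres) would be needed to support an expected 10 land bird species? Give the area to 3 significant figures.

z = ln(13/8) / ln(15.3/2.94) = 0.4855 / 1.6494 = 0.2943
c = 8 / 2.94^0.2943 = 8 / 1.374 = 5.824
A = (10/5.824)^(1/0.2943) ⇒ ln A = ln(1.717)/0.2943 = 1.8365
A = e^1.8365 ≈ 6.275 square kilometres

6.27 square kilometres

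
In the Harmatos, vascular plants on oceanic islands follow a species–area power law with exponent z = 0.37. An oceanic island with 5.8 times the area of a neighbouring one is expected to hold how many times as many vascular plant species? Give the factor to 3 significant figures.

1.92

S₂/S₁ = (A₂/A₁)^z = 5.8^0.37
ln(S₂/S₁) = 0.37 × ln 5.8 = 0.37 × 1.7579 = 0.6504
S₂/S₁ = e^0.6504 ≈ 1.916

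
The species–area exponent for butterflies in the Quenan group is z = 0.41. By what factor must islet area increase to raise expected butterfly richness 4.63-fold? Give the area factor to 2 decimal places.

42.01

(A₂/A₁)^0.41 = 4.63, so A₂/A₁ = 4.63^(1/0.41) = 4.63^2.439
ln(A₂/A₁) = ln 4.63 / 0.41 = 1.5326 / 0.41 = 3.7379
A₂/A₁ = e^3.7379 ≈ 42.01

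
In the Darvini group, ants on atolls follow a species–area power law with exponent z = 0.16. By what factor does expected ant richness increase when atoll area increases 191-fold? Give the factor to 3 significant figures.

2.32

S₂/S₁ = (A₂/A₁)^z = 191^0.16
ln(S₂/S₁) = 0.16 × ln 191 = 0.16 × 5.2523 = 0.8404
S₂/S₁ = e^0.8404 ≈ 2.317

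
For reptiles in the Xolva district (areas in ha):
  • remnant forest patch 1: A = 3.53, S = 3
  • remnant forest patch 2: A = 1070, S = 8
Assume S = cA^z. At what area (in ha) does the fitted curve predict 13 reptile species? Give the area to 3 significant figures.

z = ln(8/3) / ln(1070/3.53) = 0.9808 / 5.7141 = 0.1717
c = 3 / 3.53^0.1717 = 3 / 1.242 = 2.416
A = (13/2.416)^(1/0.1717) ⇒ ln A = ln(5.381)/0.1717 = 9.8039
A = e^9.8039 ≈ 18104 ha

18100 ha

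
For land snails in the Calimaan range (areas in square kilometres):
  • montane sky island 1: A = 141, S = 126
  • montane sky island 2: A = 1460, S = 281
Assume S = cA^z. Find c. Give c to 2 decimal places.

z = ln(S₂/S₁) / ln(A₂/A₁) = ln(281/126) / ln(1460/141) = 0.8021 / 2.3374 = 0.3431
c = S₁ / A₁^z = 126 / 141^0.3431 = 126 / 5.464 = 23.06

23.06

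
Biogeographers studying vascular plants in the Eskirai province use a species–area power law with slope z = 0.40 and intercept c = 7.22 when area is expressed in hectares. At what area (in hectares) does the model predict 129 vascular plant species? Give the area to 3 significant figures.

1350 hectares

129 = 7.22 × A^0.4  ⇒  A^0.4 = 129/7.22 = 17.87
ln A = ln(17.87) / 0.4 = 2.8830 / 0.4 = 7.2074
A = e^7.2074 ≈ 1349 hectares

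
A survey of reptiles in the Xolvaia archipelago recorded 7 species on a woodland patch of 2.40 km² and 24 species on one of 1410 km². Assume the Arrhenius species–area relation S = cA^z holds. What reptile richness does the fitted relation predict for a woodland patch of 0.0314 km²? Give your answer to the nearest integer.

z = ln(24/7) / ln(1410/2.4) = 1.2321 / 6.3759 = 0.1933
c = 7 / 2.4^0.1933 = 7 / 1.184 = 5.91
S₃ = 5.91 × 0.0314^0.1933 = 5.91 × 0.5123 ≈ 3.028

3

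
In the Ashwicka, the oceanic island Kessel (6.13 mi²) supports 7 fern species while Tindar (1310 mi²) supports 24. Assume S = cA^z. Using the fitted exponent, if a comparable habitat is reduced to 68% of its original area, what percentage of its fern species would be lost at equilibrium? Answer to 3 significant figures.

z = ln(24/7) / ln(1310/6.13) = 1.2321 / 5.3646 = 0.2297
S_new/S_old = (A_new/A_old)^z = 0.68^0.2297 = exp(0.2297 × -0.3857) = 0.9152
Fraction lost = 1 − 0.9152 = 0.08477

8.48%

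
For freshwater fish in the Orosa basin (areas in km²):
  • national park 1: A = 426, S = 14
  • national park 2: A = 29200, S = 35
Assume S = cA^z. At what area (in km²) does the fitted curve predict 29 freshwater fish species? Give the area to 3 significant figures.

z = ln(35/14) / ln(29200/426) = 0.9163 / 4.2275 = 0.2167
c = 14 / 426^0.2167 = 14 / 3.715 = 3.769
A = (29/3.769)^(1/0.2167) ⇒ ln A = ln(7.695)/0.2167 = 9.4143
A = e^9.4143 ≈ 12263 km²

12300 km²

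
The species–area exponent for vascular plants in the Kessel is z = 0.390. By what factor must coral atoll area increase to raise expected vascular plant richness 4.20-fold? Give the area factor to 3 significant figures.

(A₂/A₁)^0.39 = 4.2, so A₂/A₁ = 4.2^(1/0.39) = 4.2^2.564
ln(A₂/A₁) = ln 4.2 / 0.39 = 1.4351 / 0.39 = 3.6797
A₂/A₁ = e^3.6797 ≈ 39.63

39.6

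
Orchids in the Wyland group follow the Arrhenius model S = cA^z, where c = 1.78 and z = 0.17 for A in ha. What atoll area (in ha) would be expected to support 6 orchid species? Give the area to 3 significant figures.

6 = 1.78 × A^0.17  ⇒  A^0.17 = 6/1.78 = 3.371
ln A = ln(3.371) / 0.17 = 1.2151 / 0.17 = 7.1479
A = e^7.1479 ≈ 1271 ha

1270 ha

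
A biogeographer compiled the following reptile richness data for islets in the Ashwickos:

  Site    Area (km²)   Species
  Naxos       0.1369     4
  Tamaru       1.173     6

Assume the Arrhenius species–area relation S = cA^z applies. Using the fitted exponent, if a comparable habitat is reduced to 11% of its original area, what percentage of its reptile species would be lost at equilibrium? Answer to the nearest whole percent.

34%

z = ln(6/4) / ln(1.173/0.1369) = 0.4055 / 2.1481 = 0.1888
S_new/S_old = (A_new/A_old)^z = 0.11^0.1888 = exp(0.1888 × -2.2073) = 0.6593
Fraction lost = 1 − 0.6593 = 0.3407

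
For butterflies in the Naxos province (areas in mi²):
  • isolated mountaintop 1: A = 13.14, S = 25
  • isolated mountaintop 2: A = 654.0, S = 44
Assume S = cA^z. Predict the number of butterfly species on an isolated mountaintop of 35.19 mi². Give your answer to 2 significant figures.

29

z = ln(44/25) / ln(654/13.14) = 0.5653 / 3.9074 = 0.1447
c = 25 / 13.14^0.1447 = 25 / 1.452 = 17.22
S₃ = 17.22 × 35.19^0.1447 = 17.22 × 1.674 ≈ 28.83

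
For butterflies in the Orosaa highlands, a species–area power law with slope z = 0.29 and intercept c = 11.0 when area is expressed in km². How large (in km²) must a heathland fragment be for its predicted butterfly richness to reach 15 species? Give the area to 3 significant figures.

2.91 km²

15 = 11 × A^0.29  ⇒  A^0.29 = 15/11 = 1.364
ln A = ln(1.364) / 0.29 = 0.3102 / 0.29 = 1.0695
A = e^1.0695 ≈ 2.914 km²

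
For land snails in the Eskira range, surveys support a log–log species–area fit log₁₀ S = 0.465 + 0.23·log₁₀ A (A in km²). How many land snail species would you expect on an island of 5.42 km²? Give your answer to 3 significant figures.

4.30

S = 2.917 × 5.42^0.23 = 2.917 × 1.475 ≈ 4.303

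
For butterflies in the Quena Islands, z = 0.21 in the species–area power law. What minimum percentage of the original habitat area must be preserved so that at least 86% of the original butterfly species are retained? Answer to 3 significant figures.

Need (A_new/A_old)^0.21 = 0.86, so A_new/A_old = 0.86^(1/0.21) = 0.86^4.762
ln(A_new/A_old) = ln 0.86 / 0.21 = -0.1508 / 0.21 = -0.7182
A_new/A_old = e^-0.7182 ≈ 0.4876

48.8%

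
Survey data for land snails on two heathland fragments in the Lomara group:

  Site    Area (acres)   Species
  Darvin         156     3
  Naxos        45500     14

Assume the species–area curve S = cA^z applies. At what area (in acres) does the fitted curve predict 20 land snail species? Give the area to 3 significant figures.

z = ln(14/3) / ln(45500/156) = 1.5404 / 5.6756 = 0.2714
c = 3 / 156^0.2714 = 3 / 3.938 = 0.7619
A = (20/0.7619)^(1/0.2714) ⇒ ln A = ln(26.25)/0.2714 = 12.0396
A = e^12.0396 ≈ 169329 acres

169000 acres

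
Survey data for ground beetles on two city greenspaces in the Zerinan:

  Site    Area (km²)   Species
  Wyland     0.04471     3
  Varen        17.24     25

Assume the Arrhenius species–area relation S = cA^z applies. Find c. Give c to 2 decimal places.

z = ln(S₂/S₁) / ln(A₂/A₁) = ln(25/3) / ln(17.24/0.04471) = 2.1203 / 5.9548 = 0.3561
c = S₁ / A₁^z = 3 / 0.04471^0.3561 = 3 / 0.3307 = 9.071

9.07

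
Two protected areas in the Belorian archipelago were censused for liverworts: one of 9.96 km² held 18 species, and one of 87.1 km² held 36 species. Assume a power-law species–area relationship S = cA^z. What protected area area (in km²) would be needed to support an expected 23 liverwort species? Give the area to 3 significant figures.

21.4 km²

z = ln(36/18) / ln(87.1/9.96) = 0.6931 / 2.1685 = 0.3196
c = 18 / 9.96^0.3196 = 18 / 2.085 = 8.633
A = (23/8.633)^(1/0.3196) ⇒ ln A = ln(2.664)/0.3196 = 3.0654
A = e^3.0654 ≈ 21.44 km²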